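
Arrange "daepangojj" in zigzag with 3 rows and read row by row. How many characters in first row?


Zigzag "daepangojj" into 3 rows:
Placing characters:
  'd' => row 0
  'a' => row 1
  'e' => row 2
  'p' => row 1
  'a' => row 0
  'n' => row 1
  'g' => row 2
  'o' => row 1
  'j' => row 0
  'j' => row 1
Rows:
  Row 0: "daj"
  Row 1: "apnoj"
  Row 2: "eg"
First row length: 3

3


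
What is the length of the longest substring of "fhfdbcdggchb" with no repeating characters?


Input: "fhfdbcdggchb"
Sliding window (track last position of each char):
  Position 0 ('f'): window [0,0] length 1 -- new best
  Position 1 ('h'): window [0,1] length 2 -- new best
  Position 2 ('f'): repeat (last at 0), move window start to 1
  Position 2 ('f'): window [1,2] length 2
  Position 3 ('d'): window [1,3] length 3 -- new best
  Position 4 ('b'): window [1,4] length 4 -- new best
  Position 5 ('c'): window [1,5] length 5 -- new best
  Position 6 ('d'): repeat (last at 3), move window start to 4
  Position 6 ('d'): window [4,6] length 3
  Position 7 ('g'): window [4,7] length 4
  Position 8 ('g'): repeat (last at 7), move window start to 8
  Position 8 ('g'): window [8,8] length 1
  Position 9 ('c'): window [8,9] length 2
  Position 10 ('h'): window [8,10] length 3
  Position 11 ('b'): window [8,11] length 4
Longest substring with no repeats: "hfdbc" with length 5

5


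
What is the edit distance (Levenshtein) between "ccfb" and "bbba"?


Computing edit distance: "ccfb" -> "bbba"
DP table:
           b    b    b    a
      0    1    2    3    4
  c   1    1    2    3    4
  c   2    2    2    3    4
  f   3    3    3    3    4
  b   4    3    3    3    4
Edit distance = dp[4][4] = 4

4


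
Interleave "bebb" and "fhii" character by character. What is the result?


Interleaving "bebb" and "fhii":
  Position 0: 'b' from first, 'f' from second => "bf"
  Position 1: 'e' from first, 'h' from second => "eh"
  Position 2: 'b' from first, 'i' from second => "bi"
  Position 3: 'b' from first, 'i' from second => "bi"
Result: bfehbibi

bfehbibi


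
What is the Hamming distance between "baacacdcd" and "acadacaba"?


Comparing "baacacdcd" and "acadacaba" position by position:
  Position 0: 'b' vs 'a' => differ
  Position 1: 'a' vs 'c' => differ
  Position 2: 'a' vs 'a' => same
  Position 3: 'c' vs 'd' => differ
  Position 4: 'a' vs 'a' => same
  Position 5: 'c' vs 'c' => same
  Position 6: 'd' vs 'a' => differ
  Position 7: 'c' vs 'b' => differ
  Position 8: 'd' vs 'a' => differ
Total differences (Hamming distance): 6

6


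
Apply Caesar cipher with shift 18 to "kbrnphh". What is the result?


Caesar cipher: shift "kbrnphh" by 18
  'k' (pos 10) + 18 = pos 2 = 'c'
  'b' (pos 1) + 18 = pos 19 = 't'
  'r' (pos 17) + 18 = pos 9 = 'j'
  'n' (pos 13) + 18 = pos 5 = 'f'
  'p' (pos 15) + 18 = pos 7 = 'h'
  'h' (pos 7) + 18 = pos 25 = 'z'
  'h' (pos 7) + 18 = pos 25 = 'z'
Result: ctjfhzz

ctjfhzz


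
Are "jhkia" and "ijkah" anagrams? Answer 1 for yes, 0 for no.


Strings: "jhkia", "ijkah"
Sorted first:  ahijk
Sorted second: ahijk
Sorted forms match => anagrams

1


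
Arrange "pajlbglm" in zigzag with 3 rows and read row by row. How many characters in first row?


Zigzag "pajlbglm" into 3 rows:
Placing characters:
  'p' => row 0
  'a' => row 1
  'j' => row 2
  'l' => row 1
  'b' => row 0
  'g' => row 1
  'l' => row 2
  'm' => row 1
Rows:
  Row 0: "pb"
  Row 1: "algm"
  Row 2: "jl"
First row length: 2

2


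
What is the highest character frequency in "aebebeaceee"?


Input: aebebeaceee
Character counts:
  'a': 2
  'b': 2
  'c': 1
  'e': 6
Maximum frequency: 6

6


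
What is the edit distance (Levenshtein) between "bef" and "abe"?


Computing edit distance: "bef" -> "abe"
DP table:
           a    b    e
      0    1    2    3
  b   1    1    1    2
  e   2    2    2    1
  f   3    3    3    2
Edit distance = dp[3][3] = 2

2


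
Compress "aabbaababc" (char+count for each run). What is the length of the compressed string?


Input: aabbaababc
Runs:
  'a' x 2 => "a2"
  'b' x 2 => "b2"
  'a' x 2 => "a2"
  'b' x 1 => "b1"
  'a' x 1 => "a1"
  'b' x 1 => "b1"
  'c' x 1 => "c1"
Compressed: "a2b2a2b1a1b1c1"
Compressed length: 14

14


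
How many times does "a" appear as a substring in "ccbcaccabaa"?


Searching for "a" in "ccbcaccabaa"
Scanning each position:
  Position 0: "c" => no
  Position 1: "c" => no
  Position 2: "b" => no
  Position 3: "c" => no
  Position 4: "a" => MATCH
  Position 5: "c" => no
  Position 6: "c" => no
  Position 7: "a" => MATCH
  Position 8: "b" => no
  Position 9: "a" => MATCH
  Position 10: "a" => MATCH
Total occurrences: 4

4


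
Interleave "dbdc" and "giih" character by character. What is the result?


Interleaving "dbdc" and "giih":
  Position 0: 'd' from first, 'g' from second => "dg"
  Position 1: 'b' from first, 'i' from second => "bi"
  Position 2: 'd' from first, 'i' from second => "di"
  Position 3: 'c' from first, 'h' from second => "ch"
Result: dgbidich

dgbidich


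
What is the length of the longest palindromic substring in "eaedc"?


Input: "eaedc"
Checking substrings for palindromes:
  [0:3] "eae" (len 3) => palindrome
Longest palindromic substring: "eae" with length 3

3


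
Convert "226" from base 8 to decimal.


Input: "226" in base 8
Positional expansion:
  Digit '2' (value 2) x 8^2 = 128
  Digit '2' (value 2) x 8^1 = 16
  Digit '6' (value 6) x 8^0 = 6
Sum = 150

150


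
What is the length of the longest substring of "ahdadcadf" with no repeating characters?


Input: "ahdadcadf"
Sliding window (track last position of each char):
  Position 0 ('a'): window [0,0] length 1 -- new best
  Position 1 ('h'): window [0,1] length 2 -- new best
  Position 2 ('d'): window [0,2] length 3 -- new best
  Position 3 ('a'): repeat (last at 0), move window start to 1
  Position 3 ('a'): window [1,3] length 3
  Position 4 ('d'): repeat (last at 2), move window start to 3
  Position 4 ('d'): window [3,4] length 2
  Position 5 ('c'): window [3,5] length 3
  Position 6 ('a'): repeat (last at 3), move window start to 4
  Position 6 ('a'): window [4,6] length 3
  Position 7 ('d'): repeat (last at 4), move window start to 5
  Position 7 ('d'): window [5,7] length 3
  Position 8 ('f'): window [5,8] length 4 -- new best
Longest substring with no repeats: "cadf" with length 4

4


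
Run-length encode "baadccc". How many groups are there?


Input: baadccc
Scanning for consecutive runs:
  Group 1: 'b' x 1 (positions 0-0)
  Group 2: 'a' x 2 (positions 1-2)
  Group 3: 'd' x 1 (positions 3-3)
  Group 4: 'c' x 3 (positions 4-6)
Total groups: 4

4


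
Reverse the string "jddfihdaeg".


Input: jddfihdaeg
Reading characters right to left:
  Position 9: 'g'
  Position 8: 'e'
  Position 7: 'a'
  Position 6: 'd'
  Position 5: 'h'
  Position 4: 'i'
  Position 3: 'f'
  Position 2: 'd'
  Position 1: 'd'
  Position 0: 'j'
Reversed: geadhifddj

geadhifddj


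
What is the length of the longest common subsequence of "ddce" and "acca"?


LCS of "ddce" and "acca"
DP table:
           a    c    c    a
      0    0    0    0    0
  d   0    0    0    0    0
  d   0    0    0    0    0
  c   0    0    1    1    1
  e   0    0    1    1    1
LCS length = dp[4][4] = 1

1


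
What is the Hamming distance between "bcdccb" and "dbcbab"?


Comparing "bcdccb" and "dbcbab" position by position:
  Position 0: 'b' vs 'd' => differ
  Position 1: 'c' vs 'b' => differ
  Position 2: 'd' vs 'c' => differ
  Position 3: 'c' vs 'b' => differ
  Position 4: 'c' vs 'a' => differ
  Position 5: 'b' vs 'b' => same
Total differences (Hamming distance): 5

5


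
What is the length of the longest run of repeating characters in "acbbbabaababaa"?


Input: "acbbbabaababaa"
Scanning for longest run:
  Position 1 ('c'): new char, reset run to 1
  Position 2 ('b'): new char, reset run to 1
  Position 3 ('b'): continues run of 'b', length=2
  Position 4 ('b'): continues run of 'b', length=3
  Position 5 ('a'): new char, reset run to 1
  Position 6 ('b'): new char, reset run to 1
  Position 7 ('a'): new char, reset run to 1
  Position 8 ('a'): continues run of 'a', length=2
  Position 9 ('b'): new char, reset run to 1
  Position 10 ('a'): new char, reset run to 1
  Position 11 ('b'): new char, reset run to 1
  Position 12 ('a'): new char, reset run to 1
  Position 13 ('a'): continues run of 'a', length=2
Longest run: 'b' with length 3

3


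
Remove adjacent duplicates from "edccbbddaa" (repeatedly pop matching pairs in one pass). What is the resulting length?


Input: edccbbddaa
Stack-based adjacent duplicate removal:
  Read 'e': push. Stack: e
  Read 'd': push. Stack: ed
  Read 'c': push. Stack: edc
  Read 'c': matches stack top 'c' => pop. Stack: ed
  Read 'b': push. Stack: edb
  Read 'b': matches stack top 'b' => pop. Stack: ed
  Read 'd': matches stack top 'd' => pop. Stack: e
  Read 'd': push. Stack: ed
  Read 'a': push. Stack: eda
  Read 'a': matches stack top 'a' => pop. Stack: ed
Final stack: "ed" (length 2)

2


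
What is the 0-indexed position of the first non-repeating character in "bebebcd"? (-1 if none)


Input: bebebcd
Character frequencies:
  'b': 3
  'c': 1
  'd': 1
  'e': 2
Scanning left to right for freq == 1:
  Position 0 ('b'): freq=3, skip
  Position 1 ('e'): freq=2, skip
  Position 2 ('b'): freq=3, skip
  Position 3 ('e'): freq=2, skip
  Position 4 ('b'): freq=3, skip
  Position 5 ('c'): unique! => answer = 5

5


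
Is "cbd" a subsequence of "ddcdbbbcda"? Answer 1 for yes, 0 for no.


Check if "cbd" is a subsequence of "ddcdbbbcda"
Greedy scan:
  Position 0 ('d'): no match needed
  Position 1 ('d'): no match needed
  Position 2 ('c'): matches sub[0] = 'c'
  Position 3 ('d'): no match needed
  Position 4 ('b'): matches sub[1] = 'b'
  Position 5 ('b'): no match needed
  Position 6 ('b'): no match needed
  Position 7 ('c'): no match needed
  Position 8 ('d'): matches sub[2] = 'd'
  Position 9 ('a'): no match needed
All 3 characters matched => is a subsequence

1


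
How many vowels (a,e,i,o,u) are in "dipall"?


Input: dipall
Checking each character:
  'd' at position 0: consonant
  'i' at position 1: vowel (running total: 1)
  'p' at position 2: consonant
  'a' at position 3: vowel (running total: 2)
  'l' at position 4: consonant
  'l' at position 5: consonant
Total vowels: 2

2


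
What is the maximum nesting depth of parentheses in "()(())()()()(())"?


Input: "()(())()()()(())"
Tracking depth:
  Position 0 '(': depth becomes 1
  Position 1 ')': depth becomes 0
  Position 2 '(': depth becomes 1
  Position 3 '(': depth becomes 2
  Position 4 ')': depth becomes 1
  Position 5 ')': depth becomes 0
  Position 6 '(': depth becomes 1
  Position 7 ')': depth becomes 0
  Position 8 '(': depth becomes 1
  Position 9 ')': depth becomes 0
  Position 10 '(': depth becomes 1
  Position 11 ')': depth becomes 0
  Position 12 '(': depth becomes 1
  Position 13 '(': depth becomes 2
  Position 14 ')': depth becomes 1
  Position 15 ')': depth becomes 0
Maximum depth reached: 2

2


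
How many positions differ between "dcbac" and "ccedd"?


Comparing "dcbac" and "ccedd" position by position:
  Position 0: 'd' vs 'c' => DIFFER
  Position 1: 'c' vs 'c' => same
  Position 2: 'b' vs 'e' => DIFFER
  Position 3: 'a' vs 'd' => DIFFER
  Position 4: 'c' vs 'd' => DIFFER
Positions that differ: 4

4


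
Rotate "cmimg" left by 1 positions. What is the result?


Input: "cmimg", rotate left by 1
First 1 characters: "c"
Remaining characters: "mimg"
Concatenate remaining + first: "mimg" + "c" = "mimgc"

mimgc


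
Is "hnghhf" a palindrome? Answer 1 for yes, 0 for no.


Input: hnghhf
Reversed: fhhgnh
  Compare pos 0 ('h') with pos 5 ('f'): MISMATCH
  Compare pos 1 ('n') with pos 4 ('h'): MISMATCH
  Compare pos 2 ('g') with pos 3 ('h'): MISMATCH
Result: not a palindrome

0


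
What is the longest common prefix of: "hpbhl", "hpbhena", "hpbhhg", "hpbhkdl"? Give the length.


Words: hpbhl, hpbhena, hpbhhg, hpbhkdl
  Position 0: all 'h' => match
  Position 1: all 'p' => match
  Position 2: all 'b' => match
  Position 3: all 'h' => match
  Position 4: ('l', 'e', 'h', 'k') => mismatch, stop
LCP = "hpbh" (length 4)

4


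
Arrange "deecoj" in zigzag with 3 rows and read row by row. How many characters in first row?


Zigzag "deecoj" into 3 rows:
Placing characters:
  'd' => row 0
  'e' => row 1
  'e' => row 2
  'c' => row 1
  'o' => row 0
  'j' => row 1
Rows:
  Row 0: "do"
  Row 1: "ecj"
  Row 2: "e"
First row length: 2

2


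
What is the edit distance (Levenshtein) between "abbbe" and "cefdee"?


Computing edit distance: "abbbe" -> "cefdee"
DP table:
           c    e    f    d    e    e
      0    1    2    3    4    5    6
  a   1    1    2    3    4    5    6
  b   2    2    2    3    4    5    6
  b   3    3    3    3    4    5    6
  b   4    4    4    4    4    5    6
  e   5    5    4    5    5    4    5
Edit distance = dp[5][6] = 5

5


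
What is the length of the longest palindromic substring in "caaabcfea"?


Input: "caaabcfea"
Checking substrings for palindromes:
  [1:4] "aaa" (len 3) => palindrome
  [1:3] "aa" (len 2) => palindrome
  [2:4] "aa" (len 2) => palindrome
Longest palindromic substring: "aaa" with length 3

3


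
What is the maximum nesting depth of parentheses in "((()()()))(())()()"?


Input: "((()()()))(())()()"
Tracking depth:
  Position 0 '(': depth becomes 1
  Position 1 '(': depth becomes 2
  Position 2 '(': depth becomes 3
  Position 3 ')': depth becomes 2
  Position 4 '(': depth becomes 3
  Position 5 ')': depth becomes 2
  Position 6 '(': depth becomes 3
  Position 7 ')': depth becomes 2
  Position 8 ')': depth becomes 1
  Position 9 ')': depth becomes 0
  Position 10 '(': depth becomes 1
  Position 11 '(': depth becomes 2
  Position 12 ')': depth becomes 1
  Position 13 ')': depth becomes 0
  Position 14 '(': depth becomes 1
  Position 15 ')': depth becomes 0
  Position 16 '(': depth becomes 1
  Position 17 ')': depth becomes 0
Maximum depth reached: 3

3


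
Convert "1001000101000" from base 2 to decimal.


Input: "1001000101000" in base 2
Positional expansion:
  Digit '1' (value 1) x 2^12 = 4096
  Digit '0' (value 0) x 2^11 = 0
  Digit '0' (value 0) x 2^10 = 0
  Digit '1' (value 1) x 2^9 = 512
  Digit '0' (value 0) x 2^8 = 0
  Digit '0' (value 0) x 2^7 = 0
  Digit '0' (value 0) x 2^6 = 0
  Digit '1' (value 1) x 2^5 = 32
  Digit '0' (value 0) x 2^4 = 0
  Digit '1' (value 1) x 2^3 = 8
  Digit '0' (value 0) x 2^2 = 0
  Digit '0' (value 0) x 2^1 = 0
  Digit '0' (value 0) x 2^0 = 0
Sum = 4648

4648


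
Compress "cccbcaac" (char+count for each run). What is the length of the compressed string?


Input: cccbcaac
Runs:
  'c' x 3 => "c3"
  'b' x 1 => "b1"
  'c' x 1 => "c1"
  'a' x 2 => "a2"
  'c' x 1 => "c1"
Compressed: "c3b1c1a2c1"
Compressed length: 10

10


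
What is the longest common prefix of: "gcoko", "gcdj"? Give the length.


Words: gcoko, gcdj
  Position 0: all 'g' => match
  Position 1: all 'c' => match
  Position 2: ('o', 'd') => mismatch, stop
LCP = "gc" (length 2)

2


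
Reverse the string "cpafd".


Input: cpafd
Reading characters right to left:
  Position 4: 'd'
  Position 3: 'f'
  Position 2: 'a'
  Position 1: 'p'
  Position 0: 'c'
Reversed: dfapc

dfapc


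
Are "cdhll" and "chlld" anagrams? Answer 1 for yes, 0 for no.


Strings: "cdhll", "chlld"
Sorted first:  cdhll
Sorted second: cdhll
Sorted forms match => anagrams

1


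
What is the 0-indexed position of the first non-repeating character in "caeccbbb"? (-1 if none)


Input: caeccbbb
Character frequencies:
  'a': 1
  'b': 3
  'c': 3
  'e': 1
Scanning left to right for freq == 1:
  Position 0 ('c'): freq=3, skip
  Position 1 ('a'): unique! => answer = 1

1


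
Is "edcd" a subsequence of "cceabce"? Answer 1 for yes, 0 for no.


Check if "edcd" is a subsequence of "cceabce"
Greedy scan:
  Position 0 ('c'): no match needed
  Position 1 ('c'): no match needed
  Position 2 ('e'): matches sub[0] = 'e'
  Position 3 ('a'): no match needed
  Position 4 ('b'): no match needed
  Position 5 ('c'): no match needed
  Position 6 ('e'): no match needed
Only matched 1/4 characters => not a subsequence

0


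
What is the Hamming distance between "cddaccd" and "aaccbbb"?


Comparing "cddaccd" and "aaccbbb" position by position:
  Position 0: 'c' vs 'a' => differ
  Position 1: 'd' vs 'a' => differ
  Position 2: 'd' vs 'c' => differ
  Position 3: 'a' vs 'c' => differ
  Position 4: 'c' vs 'b' => differ
  Position 5: 'c' vs 'b' => differ
  Position 6: 'd' vs 'b' => differ
Total differences (Hamming distance): 7

7


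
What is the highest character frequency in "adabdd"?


Input: adabdd
Character counts:
  'a': 2
  'b': 1
  'd': 3
Maximum frequency: 3

3


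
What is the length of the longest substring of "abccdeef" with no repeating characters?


Input: "abccdeef"
Sliding window (track last position of each char):
  Position 0 ('a'): window [0,0] length 1 -- new best
  Position 1 ('b'): window [0,1] length 2 -- new best
  Position 2 ('c'): window [0,2] length 3 -- new best
  Position 3 ('c'): repeat (last at 2), move window start to 3
  Position 3 ('c'): window [3,3] length 1
  Position 4 ('d'): window [3,4] length 2
  Position 5 ('e'): window [3,5] length 3
  Position 6 ('e'): repeat (last at 5), move window start to 6
  Position 6 ('e'): window [6,6] length 1
  Position 7 ('f'): window [6,7] length 2
Longest substring with no repeats: "abc" with length 3

3


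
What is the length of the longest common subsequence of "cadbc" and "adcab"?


LCS of "cadbc" and "adcab"
DP table:
           a    d    c    a    b
      0    0    0    0    0    0
  c   0    0    0    1    1    1
  a   0    1    1    1    2    2
  d   0    1    2    2    2    2
  b   0    1    2    2    2    3
  c   0    1    2    3    3    3
LCS length = dp[5][5] = 3

3


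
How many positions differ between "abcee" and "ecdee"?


Comparing "abcee" and "ecdee" position by position:
  Position 0: 'a' vs 'e' => DIFFER
  Position 1: 'b' vs 'c' => DIFFER
  Position 2: 'c' vs 'd' => DIFFER
  Position 3: 'e' vs 'e' => same
  Position 4: 'e' vs 'e' => same
Positions that differ: 3

3


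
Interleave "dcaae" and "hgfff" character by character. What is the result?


Interleaving "dcaae" and "hgfff":
  Position 0: 'd' from first, 'h' from second => "dh"
  Position 1: 'c' from first, 'g' from second => "cg"
  Position 2: 'a' from first, 'f' from second => "af"
  Position 3: 'a' from first, 'f' from second => "af"
  Position 4: 'e' from first, 'f' from second => "ef"
Result: dhcgafafef

dhcgafafef


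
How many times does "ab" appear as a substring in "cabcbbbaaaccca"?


Searching for "ab" in "cabcbbbaaaccca"
Scanning each position:
  Position 0: "ca" => no
  Position 1: "ab" => MATCH
  Position 2: "bc" => no
  Position 3: "cb" => no
  Position 4: "bb" => no
  Position 5: "bb" => no
  Position 6: "ba" => no
  Position 7: "aa" => no
  Position 8: "aa" => no
  Position 9: "ac" => no
  Position 10: "cc" => no
  Position 11: "cc" => no
  Position 12: "ca" => no
Total occurrences: 1

1


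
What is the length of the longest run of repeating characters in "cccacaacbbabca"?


Input: "cccacaacbbabca"
Scanning for longest run:
  Position 1 ('c'): continues run of 'c', length=2
  Position 2 ('c'): continues run of 'c', length=3
  Position 3 ('a'): new char, reset run to 1
  Position 4 ('c'): new char, reset run to 1
  Position 5 ('a'): new char, reset run to 1
  Position 6 ('a'): continues run of 'a', length=2
  Position 7 ('c'): new char, reset run to 1
  Position 8 ('b'): new char, reset run to 1
  Position 9 ('b'): continues run of 'b', length=2
  Position 10 ('a'): new char, reset run to 1
  Position 11 ('b'): new char, reset run to 1
  Position 12 ('c'): new char, reset run to 1
  Position 13 ('a'): new char, reset run to 1
Longest run: 'c' with length 3

3


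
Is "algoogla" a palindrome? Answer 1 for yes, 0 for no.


Input: algoogla
Reversed: algoogla
  Compare pos 0 ('a') with pos 7 ('a'): match
  Compare pos 1 ('l') with pos 6 ('l'): match
  Compare pos 2 ('g') with pos 5 ('g'): match
  Compare pos 3 ('o') with pos 4 ('o'): match
Result: palindrome

1


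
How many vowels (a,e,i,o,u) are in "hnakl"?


Input: hnakl
Checking each character:
  'h' at position 0: consonant
  'n' at position 1: consonant
  'a' at position 2: vowel (running total: 1)
  'k' at position 3: consonant
  'l' at position 4: consonant
Total vowels: 1

1


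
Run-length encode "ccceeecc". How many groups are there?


Input: ccceeecc
Scanning for consecutive runs:
  Group 1: 'c' x 3 (positions 0-2)
  Group 2: 'e' x 3 (positions 3-5)
  Group 3: 'c' x 2 (positions 6-7)
Total groups: 3

3


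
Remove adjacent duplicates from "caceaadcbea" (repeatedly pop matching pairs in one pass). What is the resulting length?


Input: caceaadcbea
Stack-based adjacent duplicate removal:
  Read 'c': push. Stack: c
  Read 'a': push. Stack: ca
  Read 'c': push. Stack: cac
  Read 'e': push. Stack: cace
  Read 'a': push. Stack: cacea
  Read 'a': matches stack top 'a' => pop. Stack: cace
  Read 'd': push. Stack: caced
  Read 'c': push. Stack: cacedc
  Read 'b': push. Stack: cacedcb
  Read 'e': push. Stack: cacedcbe
  Read 'a': push. Stack: cacedcbea
Final stack: "cacedcbea" (length 9)

9


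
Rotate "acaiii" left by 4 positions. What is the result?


Input: "acaiii", rotate left by 4
First 4 characters: "acai"
Remaining characters: "ii"
Concatenate remaining + first: "ii" + "acai" = "iiacai"

iiacai


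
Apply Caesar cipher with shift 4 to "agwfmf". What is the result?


Caesar cipher: shift "agwfmf" by 4
  'a' (pos 0) + 4 = pos 4 = 'e'
  'g' (pos 6) + 4 = pos 10 = 'k'
  'w' (pos 22) + 4 = pos 0 = 'a'
  'f' (pos 5) + 4 = pos 9 = 'j'
  'm' (pos 12) + 4 = pos 16 = 'q'
  'f' (pos 5) + 4 = pos 9 = 'j'
Result: ekajqj

ekajqj


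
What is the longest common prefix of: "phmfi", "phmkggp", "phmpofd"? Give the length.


Words: phmfi, phmkggp, phmpofd
  Position 0: all 'p' => match
  Position 1: all 'h' => match
  Position 2: all 'm' => match
  Position 3: ('f', 'k', 'p') => mismatch, stop
LCP = "phm" (length 3)

3


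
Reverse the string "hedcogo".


Input: hedcogo
Reading characters right to left:
  Position 6: 'o'
  Position 5: 'g'
  Position 4: 'o'
  Position 3: 'c'
  Position 2: 'd'
  Position 1: 'e'
  Position 0: 'h'
Reversed: ogocdeh

ogocdeh


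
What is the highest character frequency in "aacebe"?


Input: aacebe
Character counts:
  'a': 2
  'b': 1
  'c': 1
  'e': 2
Maximum frequency: 2

2


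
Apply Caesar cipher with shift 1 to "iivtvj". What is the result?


Caesar cipher: shift "iivtvj" by 1
  'i' (pos 8) + 1 = pos 9 = 'j'
  'i' (pos 8) + 1 = pos 9 = 'j'
  'v' (pos 21) + 1 = pos 22 = 'w'
  't' (pos 19) + 1 = pos 20 = 'u'
  'v' (pos 21) + 1 = pos 22 = 'w'
  'j' (pos 9) + 1 = pos 10 = 'k'
Result: jjwuwk

jjwuwk


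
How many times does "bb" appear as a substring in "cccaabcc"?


Searching for "bb" in "cccaabcc"
Scanning each position:
  Position 0: "cc" => no
  Position 1: "cc" => no
  Position 2: "ca" => no
  Position 3: "aa" => no
  Position 4: "ab" => no
  Position 5: "bc" => no
  Position 6: "cc" => no
Total occurrences: 0

0


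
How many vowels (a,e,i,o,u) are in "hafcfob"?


Input: hafcfob
Checking each character:
  'h' at position 0: consonant
  'a' at position 1: vowel (running total: 1)
  'f' at position 2: consonant
  'c' at position 3: consonant
  'f' at position 4: consonant
  'o' at position 5: vowel (running total: 2)
  'b' at position 6: consonant
Total vowels: 2

2


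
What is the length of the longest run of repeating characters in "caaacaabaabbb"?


Input: "caaacaabaabbb"
Scanning for longest run:
  Position 1 ('a'): new char, reset run to 1
  Position 2 ('a'): continues run of 'a', length=2
  Position 3 ('a'): continues run of 'a', length=3
  Position 4 ('c'): new char, reset run to 1
  Position 5 ('a'): new char, reset run to 1
  Position 6 ('a'): continues run of 'a', length=2
  Position 7 ('b'): new char, reset run to 1
  Position 8 ('a'): new char, reset run to 1
  Position 9 ('a'): continues run of 'a', length=2
  Position 10 ('b'): new char, reset run to 1
  Position 11 ('b'): continues run of 'b', length=2
  Position 12 ('b'): continues run of 'b', length=3
Longest run: 'a' with length 3

3


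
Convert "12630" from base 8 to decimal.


Input: "12630" in base 8
Positional expansion:
  Digit '1' (value 1) x 8^4 = 4096
  Digit '2' (value 2) x 8^3 = 1024
  Digit '6' (value 6) x 8^2 = 384
  Digit '3' (value 3) x 8^1 = 24
  Digit '0' (value 0) x 8^0 = 0
Sum = 5528

5528


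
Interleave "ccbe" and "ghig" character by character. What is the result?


Interleaving "ccbe" and "ghig":
  Position 0: 'c' from first, 'g' from second => "cg"
  Position 1: 'c' from first, 'h' from second => "ch"
  Position 2: 'b' from first, 'i' from second => "bi"
  Position 3: 'e' from first, 'g' from second => "eg"
Result: cgchbieg

cgchbieg


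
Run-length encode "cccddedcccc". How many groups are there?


Input: cccddedcccc
Scanning for consecutive runs:
  Group 1: 'c' x 3 (positions 0-2)
  Group 2: 'd' x 2 (positions 3-4)
  Group 3: 'e' x 1 (positions 5-5)
  Group 4: 'd' x 1 (positions 6-6)
  Group 5: 'c' x 4 (positions 7-10)
Total groups: 5

5


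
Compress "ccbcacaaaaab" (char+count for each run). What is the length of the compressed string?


Input: ccbcacaaaaab
Runs:
  'c' x 2 => "c2"
  'b' x 1 => "b1"
  'c' x 1 => "c1"
  'a' x 1 => "a1"
  'c' x 1 => "c1"
  'a' x 5 => "a5"
  'b' x 1 => "b1"
Compressed: "c2b1c1a1c1a5b1"
Compressed length: 14

14


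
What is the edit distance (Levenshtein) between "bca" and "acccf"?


Computing edit distance: "bca" -> "acccf"
DP table:
           a    c    c    c    f
      0    1    2    3    4    5
  b   1    1    2    3    4    5
  c   2    2    1    2    3    4
  a   3    2    2    2    3    4
Edit distance = dp[3][5] = 4

4


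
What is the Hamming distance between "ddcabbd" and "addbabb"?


Comparing "ddcabbd" and "addbabb" position by position:
  Position 0: 'd' vs 'a' => differ
  Position 1: 'd' vs 'd' => same
  Position 2: 'c' vs 'd' => differ
  Position 3: 'a' vs 'b' => differ
  Position 4: 'b' vs 'a' => differ
  Position 5: 'b' vs 'b' => same
  Position 6: 'd' vs 'b' => differ
Total differences (Hamming distance): 5

5


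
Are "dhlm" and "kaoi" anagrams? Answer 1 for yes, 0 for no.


Strings: "dhlm", "kaoi"
Sorted first:  dhlm
Sorted second: aiko
Differ at position 0: 'd' vs 'a' => not anagrams

0


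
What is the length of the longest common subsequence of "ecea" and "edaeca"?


LCS of "ecea" and "edaeca"
DP table:
           e    d    a    e    c    a
      0    0    0    0    0    0    0
  e   0    1    1    1    1    1    1
  c   0    1    1    1    1    2    2
  e   0    1    1    1    2    2    2
  a   0    1    1    2    2    2    3
LCS length = dp[4][6] = 3

3


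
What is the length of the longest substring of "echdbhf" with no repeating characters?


Input: "echdbhf"
Sliding window (track last position of each char):
  Position 0 ('e'): window [0,0] length 1 -- new best
  Position 1 ('c'): window [0,1] length 2 -- new best
  Position 2 ('h'): window [0,2] length 3 -- new best
  Position 3 ('d'): window [0,3] length 4 -- new best
  Position 4 ('b'): window [0,4] length 5 -- new best
  Position 5 ('h'): repeat (last at 2), move window start to 3
  Position 5 ('h'): window [3,5] length 3
  Position 6 ('f'): window [3,6] length 4
Longest substring with no repeats: "echdb" with length 5

5


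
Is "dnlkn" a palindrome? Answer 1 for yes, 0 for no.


Input: dnlkn
Reversed: nklnd
  Compare pos 0 ('d') with pos 4 ('n'): MISMATCH
  Compare pos 1 ('n') with pos 3 ('k'): MISMATCH
Result: not a palindrome

0


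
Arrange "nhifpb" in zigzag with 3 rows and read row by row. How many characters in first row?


Zigzag "nhifpb" into 3 rows:
Placing characters:
  'n' => row 0
  'h' => row 1
  'i' => row 2
  'f' => row 1
  'p' => row 0
  'b' => row 1
Rows:
  Row 0: "np"
  Row 1: "hfb"
  Row 2: "i"
First row length: 2

2


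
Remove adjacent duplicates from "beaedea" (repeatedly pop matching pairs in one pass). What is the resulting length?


Input: beaedea
Stack-based adjacent duplicate removal:
  Read 'b': push. Stack: b
  Read 'e': push. Stack: be
  Read 'a': push. Stack: bea
  Read 'e': push. Stack: beae
  Read 'd': push. Stack: beaed
  Read 'e': push. Stack: beaede
  Read 'a': push. Stack: beaedea
Final stack: "beaedea" (length 7)

7


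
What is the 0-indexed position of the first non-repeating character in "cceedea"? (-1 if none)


Input: cceedea
Character frequencies:
  'a': 1
  'c': 2
  'd': 1
  'e': 3
Scanning left to right for freq == 1:
  Position 0 ('c'): freq=2, skip
  Position 1 ('c'): freq=2, skip
  Position 2 ('e'): freq=3, skip
  Position 3 ('e'): freq=3, skip
  Position 4 ('d'): unique! => answer = 4

4


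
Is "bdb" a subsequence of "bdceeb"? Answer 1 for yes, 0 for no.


Check if "bdb" is a subsequence of "bdceeb"
Greedy scan:
  Position 0 ('b'): matches sub[0] = 'b'
  Position 1 ('d'): matches sub[1] = 'd'
  Position 2 ('c'): no match needed
  Position 3 ('e'): no match needed
  Position 4 ('e'): no match needed
  Position 5 ('b'): matches sub[2] = 'b'
All 3 characters matched => is a subsequence

1


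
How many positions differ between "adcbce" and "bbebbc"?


Comparing "adcbce" and "bbebbc" position by position:
  Position 0: 'a' vs 'b' => DIFFER
  Position 1: 'd' vs 'b' => DIFFER
  Position 2: 'c' vs 'e' => DIFFER
  Position 3: 'b' vs 'b' => same
  Position 4: 'c' vs 'b' => DIFFER
  Position 5: 'e' vs 'c' => DIFFER
Positions that differ: 5

5


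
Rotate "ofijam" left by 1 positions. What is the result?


Input: "ofijam", rotate left by 1
First 1 characters: "o"
Remaining characters: "fijam"
Concatenate remaining + first: "fijam" + "o" = "fijamo"

fijamo


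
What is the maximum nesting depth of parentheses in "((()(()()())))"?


Input: "((()(()()())))"
Tracking depth:
  Position 0 '(': depth becomes 1
  Position 1 '(': depth becomes 2
  Position 2 '(': depth becomes 3
  Position 3 ')': depth becomes 2
  Position 4 '(': depth becomes 3
  Position 5 '(': depth becomes 4
  Position 6 ')': depth becomes 3
  Position 7 '(': depth becomes 4
  Position 8 ')': depth becomes 3
  Position 9 '(': depth becomes 4
  Position 10 ')': depth becomes 3
  Position 11 ')': depth becomes 2
  Position 12 ')': depth becomes 1
  Position 13 ')': depth becomes 0
Maximum depth reached: 4

4


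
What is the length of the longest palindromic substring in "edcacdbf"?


Input: "edcacdbf"
Checking substrings for palindromes:
  [1:6] "dcacd" (len 5) => palindrome
  [2:5] "cac" (len 3) => palindrome
Longest palindromic substring: "dcacd" with length 5

5


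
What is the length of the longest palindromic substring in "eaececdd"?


Input: "eaececdd"
Checking substrings for palindromes:
  [0:3] "eae" (len 3) => palindrome
  [2:5] "ece" (len 3) => palindrome
  [3:6] "cec" (len 3) => palindrome
  [6:8] "dd" (len 2) => palindrome
Longest palindromic substring: "eae" with length 3

3


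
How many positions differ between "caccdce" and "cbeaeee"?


Comparing "caccdce" and "cbeaeee" position by position:
  Position 0: 'c' vs 'c' => same
  Position 1: 'a' vs 'b' => DIFFER
  Position 2: 'c' vs 'e' => DIFFER
  Position 3: 'c' vs 'a' => DIFFER
  Position 4: 'd' vs 'e' => DIFFER
  Position 5: 'c' vs 'e' => DIFFER
  Position 6: 'e' vs 'e' => same
Positions that differ: 5

5


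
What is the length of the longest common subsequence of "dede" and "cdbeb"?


LCS of "dede" and "cdbeb"
DP table:
           c    d    b    e    b
      0    0    0    0    0    0
  d   0    0    1    1    1    1
  e   0    0    1    1    2    2
  d   0    0    1    1    2    2
  e   0    0    1    1    2    2
LCS length = dp[4][5] = 2

2


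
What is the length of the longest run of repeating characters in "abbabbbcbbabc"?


Input: "abbabbbcbbabc"
Scanning for longest run:
  Position 1 ('b'): new char, reset run to 1
  Position 2 ('b'): continues run of 'b', length=2
  Position 3 ('a'): new char, reset run to 1
  Position 4 ('b'): new char, reset run to 1
  Position 5 ('b'): continues run of 'b', length=2
  Position 6 ('b'): continues run of 'b', length=3
  Position 7 ('c'): new char, reset run to 1
  Position 8 ('b'): new char, reset run to 1
  Position 9 ('b'): continues run of 'b', length=2
  Position 10 ('a'): new char, reset run to 1
  Position 11 ('b'): new char, reset run to 1
  Position 12 ('c'): new char, reset run to 1
Longest run: 'b' with length 3

3


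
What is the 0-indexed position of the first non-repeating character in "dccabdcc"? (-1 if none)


Input: dccabdcc
Character frequencies:
  'a': 1
  'b': 1
  'c': 4
  'd': 2
Scanning left to right for freq == 1:
  Position 0 ('d'): freq=2, skip
  Position 1 ('c'): freq=4, skip
  Position 2 ('c'): freq=4, skip
  Position 3 ('a'): unique! => answer = 3

3


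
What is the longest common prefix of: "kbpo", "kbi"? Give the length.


Words: kbpo, kbi
  Position 0: all 'k' => match
  Position 1: all 'b' => match
  Position 2: ('p', 'i') => mismatch, stop
LCP = "kb" (length 2)

2


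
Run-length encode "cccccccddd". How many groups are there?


Input: cccccccddd
Scanning for consecutive runs:
  Group 1: 'c' x 7 (positions 0-6)
  Group 2: 'd' x 3 (positions 7-9)
Total groups: 2

2


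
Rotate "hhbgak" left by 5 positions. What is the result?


Input: "hhbgak", rotate left by 5
First 5 characters: "hhbga"
Remaining characters: "k"
Concatenate remaining + first: "k" + "hhbga" = "khhbga"

khhbga


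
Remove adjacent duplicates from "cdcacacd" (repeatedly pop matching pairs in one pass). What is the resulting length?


Input: cdcacacd
Stack-based adjacent duplicate removal:
  Read 'c': push. Stack: c
  Read 'd': push. Stack: cd
  Read 'c': push. Stack: cdc
  Read 'a': push. Stack: cdca
  Read 'c': push. Stack: cdcac
  Read 'a': push. Stack: cdcaca
  Read 'c': push. Stack: cdcacac
  Read 'd': push. Stack: cdcacacd
Final stack: "cdcacacd" (length 8)

8


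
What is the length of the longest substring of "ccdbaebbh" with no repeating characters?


Input: "ccdbaebbh"
Sliding window (track last position of each char):
  Position 0 ('c'): window [0,0] length 1 -- new best
  Position 1 ('c'): repeat (last at 0), move window start to 1
  Position 1 ('c'): window [1,1] length 1
  Position 2 ('d'): window [1,2] length 2 -- new best
  Position 3 ('b'): window [1,3] length 3 -- new best
  Position 4 ('a'): window [1,4] length 4 -- new best
  Position 5 ('e'): window [1,5] length 5 -- new best
  Position 6 ('b'): repeat (last at 3), move window start to 4
  Position 6 ('b'): window [4,6] length 3
  Position 7 ('b'): repeat (last at 6), move window start to 7
  Position 7 ('b'): window [7,7] length 1
  Position 8 ('h'): window [7,8] length 2
Longest substring with no repeats: "cdbae" with length 5

5


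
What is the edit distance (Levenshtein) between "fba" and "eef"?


Computing edit distance: "fba" -> "eef"
DP table:
           e    e    f
      0    1    2    3
  f   1    1    2    2
  b   2    2    2    3
  a   3    3    3    3
Edit distance = dp[3][3] = 3

3


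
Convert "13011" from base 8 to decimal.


Input: "13011" in base 8
Positional expansion:
  Digit '1' (value 1) x 8^4 = 4096
  Digit '3' (value 3) x 8^3 = 1536
  Digit '0' (value 0) x 8^2 = 0
  Digit '1' (value 1) x 8^1 = 8
  Digit '1' (value 1) x 8^0 = 1
Sum = 5641

5641


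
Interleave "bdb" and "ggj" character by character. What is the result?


Interleaving "bdb" and "ggj":
  Position 0: 'b' from first, 'g' from second => "bg"
  Position 1: 'd' from first, 'g' from second => "dg"
  Position 2: 'b' from first, 'j' from second => "bj"
Result: bgdgbj

bgdgbj


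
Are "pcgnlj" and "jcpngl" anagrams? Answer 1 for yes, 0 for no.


Strings: "pcgnlj", "jcpngl"
Sorted first:  cgjlnp
Sorted second: cgjlnp
Sorted forms match => anagrams

1


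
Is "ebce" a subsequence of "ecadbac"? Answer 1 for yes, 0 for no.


Check if "ebce" is a subsequence of "ecadbac"
Greedy scan:
  Position 0 ('e'): matches sub[0] = 'e'
  Position 1 ('c'): no match needed
  Position 2 ('a'): no match needed
  Position 3 ('d'): no match needed
  Position 4 ('b'): matches sub[1] = 'b'
  Position 5 ('a'): no match needed
  Position 6 ('c'): matches sub[2] = 'c'
Only matched 3/4 characters => not a subsequence

0


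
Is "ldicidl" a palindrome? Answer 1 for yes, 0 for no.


Input: ldicidl
Reversed: ldicidl
  Compare pos 0 ('l') with pos 6 ('l'): match
  Compare pos 1 ('d') with pos 5 ('d'): match
  Compare pos 2 ('i') with pos 4 ('i'): match
Result: palindrome

1


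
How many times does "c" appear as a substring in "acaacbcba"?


Searching for "c" in "acaacbcba"
Scanning each position:
  Position 0: "a" => no
  Position 1: "c" => MATCH
  Position 2: "a" => no
  Position 3: "a" => no
  Position 4: "c" => MATCH
  Position 5: "b" => no
  Position 6: "c" => MATCH
  Position 7: "b" => no
  Position 8: "a" => no
Total occurrences: 3

3


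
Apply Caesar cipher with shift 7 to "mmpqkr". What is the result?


Caesar cipher: shift "mmpqkr" by 7
  'm' (pos 12) + 7 = pos 19 = 't'
  'm' (pos 12) + 7 = pos 19 = 't'
  'p' (pos 15) + 7 = pos 22 = 'w'
  'q' (pos 16) + 7 = pos 23 = 'x'
  'k' (pos 10) + 7 = pos 17 = 'r'
  'r' (pos 17) + 7 = pos 24 = 'y'
Result: ttwxry

ttwxry


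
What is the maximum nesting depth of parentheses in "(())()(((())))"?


Input: "(())()(((())))"
Tracking depth:
  Position 0 '(': depth becomes 1
  Position 1 '(': depth becomes 2
  Position 2 ')': depth becomes 1
  Position 3 ')': depth becomes 0
  Position 4 '(': depth becomes 1
  Position 5 ')': depth becomes 0
  Position 6 '(': depth becomes 1
  Position 7 '(': depth becomes 2
  Position 8 '(': depth becomes 3
  Position 9 '(': depth becomes 4
  Position 10 ')': depth becomes 3
  Position 11 ')': depth becomes 2
  Position 12 ')': depth becomes 1
  Position 13 ')': depth becomes 0
Maximum depth reached: 4

4


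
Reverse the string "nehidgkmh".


Input: nehidgkmh
Reading characters right to left:
  Position 8: 'h'
  Position 7: 'm'
  Position 6: 'k'
  Position 5: 'g'
  Position 4: 'd'
  Position 3: 'i'
  Position 2: 'h'
  Position 1: 'e'
  Position 0: 'n'
Reversed: hmkgdihen

hmkgdihen


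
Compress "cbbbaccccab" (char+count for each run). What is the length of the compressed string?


Input: cbbbaccccab
Runs:
  'c' x 1 => "c1"
  'b' x 3 => "b3"
  'a' x 1 => "a1"
  'c' x 4 => "c4"
  'a' x 1 => "a1"
  'b' x 1 => "b1"
Compressed: "c1b3a1c4a1b1"
Compressed length: 12

12


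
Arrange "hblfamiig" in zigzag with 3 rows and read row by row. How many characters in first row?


Zigzag "hblfamiig" into 3 rows:
Placing characters:
  'h' => row 0
  'b' => row 1
  'l' => row 2
  'f' => row 1
  'a' => row 0
  'm' => row 1
  'i' => row 2
  'i' => row 1
  'g' => row 0
Rows:
  Row 0: "hag"
  Row 1: "bfmi"
  Row 2: "li"
First row length: 3

3


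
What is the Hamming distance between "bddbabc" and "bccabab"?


Comparing "bddbabc" and "bccabab" position by position:
  Position 0: 'b' vs 'b' => same
  Position 1: 'd' vs 'c' => differ
  Position 2: 'd' vs 'c' => differ
  Position 3: 'b' vs 'a' => differ
  Position 4: 'a' vs 'b' => differ
  Position 5: 'b' vs 'a' => differ
  Position 6: 'c' vs 'b' => differ
Total differences (Hamming distance): 6

6


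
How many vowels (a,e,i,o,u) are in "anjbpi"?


Input: anjbpi
Checking each character:
  'a' at position 0: vowel (running total: 1)
  'n' at position 1: consonant
  'j' at position 2: consonant
  'b' at position 3: consonant
  'p' at position 4: consonant
  'i' at position 5: vowel (running total: 2)
Total vowels: 2

2


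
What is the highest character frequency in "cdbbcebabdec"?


Input: cdbbcebabdec
Character counts:
  'a': 1
  'b': 4
  'c': 3
  'd': 2
  'e': 2
Maximum frequency: 4

4


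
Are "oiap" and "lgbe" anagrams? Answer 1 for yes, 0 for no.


Strings: "oiap", "lgbe"
Sorted first:  aiop
Sorted second: begl
Differ at position 0: 'a' vs 'b' => not anagrams

0
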